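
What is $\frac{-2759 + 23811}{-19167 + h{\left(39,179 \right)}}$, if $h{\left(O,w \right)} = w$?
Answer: $- \frac{5263}{4747} \approx -1.1087$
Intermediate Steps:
$\frac{-2759 + 23811}{-19167 + h{\left(39,179 \right)}} = \frac{-2759 + 23811}{-19167 + 179} = \frac{21052}{-18988} = 21052 \left(- \frac{1}{18988}\right) = - \frac{5263}{4747}$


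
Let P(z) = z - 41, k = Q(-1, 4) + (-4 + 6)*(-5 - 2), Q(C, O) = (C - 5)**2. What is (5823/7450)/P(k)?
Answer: -5823/141550 ≈ -0.041137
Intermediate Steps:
Q(C, O) = (-5 + C)**2
k = 22 (k = (-5 - 1)**2 + (-4 + 6)*(-5 - 2) = (-6)**2 + 2*(-7) = 36 - 14 = 22)
P(z) = -41 + z
(5823/7450)/P(k) = (5823/7450)/(-41 + 22) = (5823*(1/7450))/(-19) = (5823/7450)*(-1/19) = -5823/141550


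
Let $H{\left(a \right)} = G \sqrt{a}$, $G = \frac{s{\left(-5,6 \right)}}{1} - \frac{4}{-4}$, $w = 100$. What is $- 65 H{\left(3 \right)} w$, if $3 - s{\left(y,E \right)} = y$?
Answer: $- 58500 \sqrt{3} \approx -1.0133 \cdot 10^{5}$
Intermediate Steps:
$s{\left(y,E \right)} = 3 - y$
$G = 9$ ($G = \frac{3 - -5}{1} - \frac{4}{-4} = \left(3 + 5\right) 1 - -1 = 8 \cdot 1 + 1 = 8 + 1 = 9$)
$H{\left(a \right)} = 9 \sqrt{a}$
$- 65 H{\left(3 \right)} w = - 65 \cdot 9 \sqrt{3} \cdot 100 = - 585 \sqrt{3} \cdot 100 = - 58500 \sqrt{3}$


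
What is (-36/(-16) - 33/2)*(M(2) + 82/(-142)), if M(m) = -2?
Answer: 10431/284 ≈ 36.729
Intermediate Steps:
(-36/(-16) - 33/2)*(M(2) + 82/(-142)) = (-36/(-16) - 33/2)*(-2 + 82/(-142)) = (-36*(-1/16) - 33*½)*(-2 + 82*(-1/142)) = (9/4 - 33/2)*(-2 - 41/71) = -57/4*(-183/71) = 10431/284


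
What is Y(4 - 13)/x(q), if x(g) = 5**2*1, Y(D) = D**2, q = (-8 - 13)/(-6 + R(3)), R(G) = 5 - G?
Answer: 81/25 ≈ 3.2400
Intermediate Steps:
q = 21/4 (q = (-8 - 13)/(-6 + (5 - 1*3)) = -21/(-6 + (5 - 3)) = -21/(-6 + 2) = -21/(-4) = -21*(-1/4) = 21/4 ≈ 5.2500)
x(g) = 25 (x(g) = 25*1 = 25)
Y(4 - 13)/x(q) = (4 - 13)**2/25 = (-9)**2*(1/25) = 81*(1/25) = 81/25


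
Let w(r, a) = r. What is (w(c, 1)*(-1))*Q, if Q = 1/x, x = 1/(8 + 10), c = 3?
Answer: -54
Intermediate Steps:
x = 1/18 ≈ 0.055556
Q = 18 (Q = 1/(1/18) = 18)
(w(c, 1)*(-1))*Q = (3*(-1))*18 = -3*18 = -54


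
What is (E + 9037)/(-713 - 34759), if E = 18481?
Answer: -13759/17736 ≈ -0.77577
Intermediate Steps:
(E + 9037)/(-713 - 34759) = (18481 + 9037)/(-713 - 34759) = 27518/(-35472) = 27518*(-1/35472) = -13759/17736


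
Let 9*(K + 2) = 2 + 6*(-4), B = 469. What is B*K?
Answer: -18760/9 ≈ -2084.4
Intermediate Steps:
K = -40/9 (K = -2 + (2 + 6*(-4))/9 = -2 + (2 - 24)/9 = -2 + (1/9)*(-22) = -2 - 22/9 = -40/9 ≈ -4.4444)
B*K = 469*(-40/9) = -18760/9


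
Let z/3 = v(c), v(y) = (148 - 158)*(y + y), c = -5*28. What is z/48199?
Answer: 8400/48199 ≈ 0.17428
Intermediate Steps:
c = -140
v(y) = -20*y
z = 8400 (z = 3*(-20*(-140)) = 3*2800 = 8400)
z/48199 = 8400/48199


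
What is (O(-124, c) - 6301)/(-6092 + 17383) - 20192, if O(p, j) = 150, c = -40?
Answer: -227994023/11291 ≈ -20193.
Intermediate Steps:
(O(-124, c) - 6301)/(-6092 + 17383) - 20192 = (150 - 6301)/(-6092 + 17383) - 20192 = -6151/11291 - 20192 = -227994023/11291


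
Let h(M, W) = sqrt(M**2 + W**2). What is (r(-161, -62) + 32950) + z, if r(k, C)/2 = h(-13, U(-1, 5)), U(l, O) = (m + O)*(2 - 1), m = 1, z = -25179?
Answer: 7771 + 2*sqrt(205) ≈ 7799.6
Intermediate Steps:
U(l, O) = 1 + O (U(l, O) = (1 + O)*(2 - 1) = (1 + O)*1 = 1 + O)
r(k, C) = 2*sqrt(205) (r(k, C) = 2*sqrt((-13)**2 + (1 + 5)**2) = 2*sqrt(169 + 6**2) = 2*sqrt(169 + 36) = 2*sqrt(205))
(r(-161, -62) + 32950) + z = (2*sqrt(205) + 32950) - 25179 = (32950 + 2*sqrt(205)) - 25179 = 7771 + 2*sqrt(205)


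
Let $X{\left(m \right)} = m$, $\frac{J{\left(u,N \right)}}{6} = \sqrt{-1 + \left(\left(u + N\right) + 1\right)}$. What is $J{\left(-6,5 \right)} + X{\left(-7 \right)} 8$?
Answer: $-56 + 6 i \approx -56.0 + 6.0 i$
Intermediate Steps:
$J{\left(u,N \right)} = 6 \sqrt{N + u}$ ($J{\left(u,N \right)} = 6 \sqrt{-1 + \left(\left(u + N\right) + 1\right)} = 6 \sqrt{-1 + \left(\left(N + u\right) + 1\right)} = 6 \sqrt{-1 + \left(1 + N + u\right)} = 6 \sqrt{N + u}$)
$J{\left(-6,5 \right)} + X{\left(-7 \right)} 8 = 6 \sqrt{5 - 6} - 56 = 6 \sqrt{-1} - 56 = 6 i - 56 = -56 + 6 i$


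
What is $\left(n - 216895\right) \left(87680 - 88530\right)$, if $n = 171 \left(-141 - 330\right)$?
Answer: $252820600$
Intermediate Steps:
$n = -80541$ ($n = 171 \left(-471\right) = -80541$)
$\left(n - 216895\right) \left(87680 - 88530\right) = \left(-80541 - 216895\right) \left(87680 - 88530\right) = - 297436 \left(87680 - 88530\right) = \left(-297436\right) \left(-850\right) = 252820600$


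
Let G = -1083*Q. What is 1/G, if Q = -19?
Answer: 1/20577 ≈ 4.8598e-5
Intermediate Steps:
G = 20577 (G = -1083*(-19) = 20577)
1/G = 1/20577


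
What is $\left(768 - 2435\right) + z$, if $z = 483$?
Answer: $-1184$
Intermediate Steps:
$\left(768 - 2435\right) + z = \left(768 - 2435\right) + 483 = -1667 + 483 = -1184$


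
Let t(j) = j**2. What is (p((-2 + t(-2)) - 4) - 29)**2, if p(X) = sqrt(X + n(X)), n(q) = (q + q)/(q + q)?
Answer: (29 - I)**2 ≈ 840.0 - 58.0*I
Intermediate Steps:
n(q) = 1 (n(q) = (2*q)/((2*q)) = (2*q)*(1/(2*q)) = 1)
p(X) = sqrt(1 + X) (p(X) = sqrt(X + 1) = sqrt(1 + X))
(p((-2 + t(-2)) - 4) - 29)**2 = (sqrt(1 + ((-2 + (-2)**2) - 4)) - 29)**2 = (sqrt(1 + ((-2 + 4) - 4)) - 29)**2 = (sqrt(1 + (2 - 4)) - 29)**2 = (sqrt(1 - 2) - 29)**2 = (sqrt(-1) - 29)**2 = (I - 29)**2 = (-29 + I)**2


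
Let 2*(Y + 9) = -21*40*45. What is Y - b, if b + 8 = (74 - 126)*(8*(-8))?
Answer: -22229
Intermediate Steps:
Y = -18909 (Y = -9 + (-21*40*45)/2 = -9 + (-840*45)/2 = -9 + (1/2)*(-37800) = -9 - 18900 = -18909)
b = 3320 (b = -8 + (74 - 126)*(8*(-8)) = -8 - 52*(-64) = -8 + 3328 = 3320)
Y - b = -18909 - 1*3320 = -18909 - 3320 = -22229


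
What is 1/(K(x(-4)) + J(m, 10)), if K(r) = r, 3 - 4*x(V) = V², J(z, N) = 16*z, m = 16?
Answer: 4/1011 ≈ 0.0039565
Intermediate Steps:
x(V) = ¾ - V²/4
1/(K(x(-4)) + J(m, 10)) = 1/((¾ - ¼*(-4)²) + 16*16) = 1/((¾ - ¼*16) + 256) = 1/((¾ - 4) + 256) = 1/(-13/4 + 256) = 1/(1011/4) = 4/1011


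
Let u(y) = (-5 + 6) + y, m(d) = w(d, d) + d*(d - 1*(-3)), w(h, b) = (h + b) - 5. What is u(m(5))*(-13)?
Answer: -598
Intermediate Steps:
w(h, b) = -5 + b + h (w(h, b) = (b + h) - 5 = -5 + b + h)
m(d) = -5 + 2*d + d*(3 + d) (m(d) = (-5 + d + d) + d*(d - 1*(-3)) = (-5 + 2*d) + d*(d + 3) = (-5 + 2*d) + d*(3 + d) = -5 + 2*d + d*(3 + d))
u(y) = 1 + y
u(m(5))*(-13) = (1 + (-5 + 5**2 + 5*5))*(-13) = (1 + (-5 + 25 + 25))*(-13) = (1 + 45)*(-13) = 46*(-13) = -598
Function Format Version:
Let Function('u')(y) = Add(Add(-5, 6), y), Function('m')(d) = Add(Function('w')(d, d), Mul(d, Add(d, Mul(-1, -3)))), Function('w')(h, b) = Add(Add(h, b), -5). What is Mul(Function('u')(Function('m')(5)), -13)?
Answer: -598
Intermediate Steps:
Function('w')(h, b) = Add(-5, b, h) (Function('w')(h, b) = Add(Add(b, h), -5) = Add(-5, b, h))
Function('m')(d) = Add(-5, Mul(2, d), Mul(d, Add(3, d))) (Function('m')(d) = Add(Add(-5, d, d), Mul(d, Add(d, Mul(-1, -3)))) = Add(Add(-5, Mul(2, d)), Mul(d, Add(d, 3))) = Add(Add(-5, Mul(2, d)), Mul(d, Add(3, d))) = Add(-5, Mul(2, d), Mul(d, Add(3, d))))
Function('u')(y) = Add(1, y)
Mul(Function('u')(Function('m')(5)), -13) = Mul(Add(1, Add(-5, Pow(5, 2), Mul(5, 5))), -13) = Mul(Add(1, Add(-5, 25, 25)), -13) = Mul(Add(1, 45), -13) = Mul(46, -13) = -598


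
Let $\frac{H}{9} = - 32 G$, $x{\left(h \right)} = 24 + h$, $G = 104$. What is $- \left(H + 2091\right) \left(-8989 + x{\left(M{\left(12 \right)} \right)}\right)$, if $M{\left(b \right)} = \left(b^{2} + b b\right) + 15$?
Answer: $-241331982$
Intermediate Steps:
$M{\left(b \right)} = 15 + 2 b^{2}$ ($M{\left(b \right)} = \left(b^{2} + b^{2}\right) + 15 = 2 b^{2} + 15 = 15 + 2 b^{2}$)
$H = -29952$ ($H = 9 \left(\left(-32\right) 104\right) = 9 \left(-3328\right) = -29952$)
$- \left(H + 2091\right) \left(-8989 + x{\left(M{\left(12 \right)} \right)}\right) = - \left(-29952 + 2091\right) \left(-8989 + \left(24 + \left(15 + 2 \cdot 12^{2}\right)\right)\right) = - \left(-27861\right) \left(-8989 + \left(24 + \left(15 + 2 \cdot 144\right)\right)\right) = - \left(-27861\right) \left(-8989 + \left(24 + \left(15 + 288\right)\right)\right) = - \left(-27861\right) \left(-8989 + \left(24 + 303\right)\right) = - \left(-27861\right) \left(-8989 + 327\right) = - \left(-27861\right) \left(-8662\right) = \left(-1\right) 241331982 = -241331982$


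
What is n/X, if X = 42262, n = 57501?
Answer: 57501/42262 ≈ 1.3606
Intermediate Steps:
n/X = 57501/42262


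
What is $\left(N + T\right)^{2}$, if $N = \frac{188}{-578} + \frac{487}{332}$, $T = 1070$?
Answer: $\frac{10562473493471025}{9206018704} \approx 1.1473 \cdot 10^{6}$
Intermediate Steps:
$N = \frac{109535}{95948}$ ($N = 188 \left(- \frac{1}{578}\right) + 487 \cdot \frac{1}{332} = - \frac{94}{289} + \frac{487}{332} = \frac{109535}{95948} \approx 1.1416$)
$\left(N + T\right)^{2} = \left(\frac{109535}{95948} + 1070\right)^{2} = \left(\frac{102773895}{95948}\right)^{2} = \frac{10562473493471025}{9206018704}$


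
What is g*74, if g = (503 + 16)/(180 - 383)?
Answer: -38406/203 ≈ -189.19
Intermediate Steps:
g = -519/203 (g = 519/(-203) = 519*(-1/203) = -519/203 ≈ -2.5566)
g*74 = -519/203*74 = -38406/203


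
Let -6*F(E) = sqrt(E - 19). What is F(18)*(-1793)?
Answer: 1793*I/6 ≈ 298.83*I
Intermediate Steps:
F(E) = -sqrt(-19 + E)/6 (F(E) = -sqrt(E - 19)/6 = -sqrt(-19 + E)/6)
F(18)*(-1793) = -sqrt(-19 + 18)/6*(-1793) = -I/6*(-1793) = 1793*I/6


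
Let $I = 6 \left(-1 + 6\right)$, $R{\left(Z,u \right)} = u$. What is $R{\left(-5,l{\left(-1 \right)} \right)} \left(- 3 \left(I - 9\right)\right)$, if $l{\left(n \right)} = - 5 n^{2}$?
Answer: $315$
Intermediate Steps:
$I = 30$ ($I = 6 \cdot 5 = 30$)
$R{\left(-5,l{\left(-1 \right)} \right)} \left(- 3 \left(I - 9\right)\right) = - 5 \left(-1\right)^{2} \left(- 3 \left(30 - 9\right)\right) = \left(-5\right) 1 \left(\left(-3\right) 21\right) = \left(-5\right) \left(-63\right) = 315$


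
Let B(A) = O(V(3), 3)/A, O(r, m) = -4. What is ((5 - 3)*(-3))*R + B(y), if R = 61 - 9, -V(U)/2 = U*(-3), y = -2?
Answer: -310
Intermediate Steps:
V(U) = 6*U (V(U) = -2*U*(-3) = -(-6)*U = 6*U)
R = 52
B(A) = -4/A
((5 - 3)*(-3))*R + B(y) = ((5 - 3)*(-3))*52 - 4/(-2) = (2*(-3))*52 - 4*(-1/2) = -6*52 + 2 = -312 + 2 = -310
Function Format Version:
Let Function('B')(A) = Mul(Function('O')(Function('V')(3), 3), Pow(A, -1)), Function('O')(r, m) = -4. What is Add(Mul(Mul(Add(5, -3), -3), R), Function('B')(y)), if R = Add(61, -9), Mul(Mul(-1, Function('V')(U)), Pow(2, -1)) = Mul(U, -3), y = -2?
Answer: -310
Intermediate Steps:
Function('V')(U) = Mul(6, U) (Function('V')(U) = Mul(-2, Mul(U, -3)) = Mul(-2, Mul(-3, U)) = Mul(6, U))
R = 52
Function('B')(A) = Mul(-4, Pow(A, -1))
Add(Mul(Mul(Add(5, -3), -3), R), Function('B')(y)) = Add(Mul(Mul(Add(5, -3), -3), 52), Mul(-4, Pow(-2, -1))) = Add(Mul(Mul(2, -3), 52), Mul(-4, Rational(-1, 2))) = Add(Mul(-6, 52), 2) = Add(-312, 2) = -310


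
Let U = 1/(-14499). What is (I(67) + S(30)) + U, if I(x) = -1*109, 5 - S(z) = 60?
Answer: -2377837/14499 ≈ -164.00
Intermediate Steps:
S(z) = -55 (S(z) = 5 - 1*60 = 5 - 60 = -55)
I(x) = -109
U = -1/14499 ≈ -6.8970e-5
(I(67) + S(30)) + U = (-109 - 55) - 1/14499 = -164 - 1/14499 = -2377837/14499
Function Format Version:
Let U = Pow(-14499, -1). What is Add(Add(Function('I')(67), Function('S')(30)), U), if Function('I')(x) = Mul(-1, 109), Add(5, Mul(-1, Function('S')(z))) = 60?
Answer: Rational(-2377837, 14499) ≈ -164.00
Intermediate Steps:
Function('S')(z) = -55 (Function('S')(z) = Add(5, Mul(-1, 60)) = Add(5, -60) = -55)
Function('I')(x) = -109
U = Rational(-1, 14499) ≈ -6.8970e-5
Add(Add(Function('I')(67), Function('S')(30)), U) = Add(Add(-109, -55), Rational(-1, 14499)) = Add(-164, Rational(-1, 14499)) = Rational(-2377837, 14499)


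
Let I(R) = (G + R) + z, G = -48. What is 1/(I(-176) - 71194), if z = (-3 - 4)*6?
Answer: -1/71460 ≈ -1.3994e-5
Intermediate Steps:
z = -42 (z = -7*6 = -42)
I(R) = -90 + R (I(R) = (-48 + R) - 42 = -90 + R)
1/(I(-176) - 71194) = 1/((-90 - 176) - 71194) = 1/(-266 - 71194) = 1/(-71460) = -1/71460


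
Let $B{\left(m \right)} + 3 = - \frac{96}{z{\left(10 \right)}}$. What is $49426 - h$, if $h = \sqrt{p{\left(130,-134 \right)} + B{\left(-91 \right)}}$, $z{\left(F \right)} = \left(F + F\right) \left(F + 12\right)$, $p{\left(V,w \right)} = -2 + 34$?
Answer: $49426 - \frac{\sqrt{87065}}{55} \approx 49421.0$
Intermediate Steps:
$p{\left(V,w \right)} = 32$
$z{\left(F \right)} = 2 F \left(12 + F\right)$
$B{\left(m \right)} = - \frac{177}{55}$ ($B{\left(m \right)} = -3 - \frac{96}{2 \cdot 10 \left(12 + 10\right)} = -3 - \frac{96}{2 \cdot 10 \cdot 22} = -3 - \frac{96}{440} = -3 - \frac{12}{55} = - \frac{177}{55}$)
$h = \frac{\sqrt{87065}}{55}$ ($h = \sqrt{32 - \frac{177}{55}} = \sqrt{\frac{1583}{55}} = \frac{\sqrt{87065}}{55} \approx 5.3649$)
$49426 - h = 49426 - \frac{\sqrt{87065}}{55}$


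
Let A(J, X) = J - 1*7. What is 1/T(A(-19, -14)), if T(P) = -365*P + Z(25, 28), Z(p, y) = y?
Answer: 1/9518 ≈ 0.00010506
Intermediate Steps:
A(J, X) = -7 + J (A(J, X) = J - 7 = -7 + J)
T(P) = 28 - 365*P (T(P) = -365*P + 28 = 28 - 365*P)
1/T(A(-19, -14)) = 1/(28 - 365*(-7 - 19)) = 1/(28 - 365*(-26)) = 1/(28 + 9490) = 1/9518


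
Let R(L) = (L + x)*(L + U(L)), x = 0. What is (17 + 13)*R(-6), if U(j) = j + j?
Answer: 3240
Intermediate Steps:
U(j) = 2*j
R(L) = 3*L**2 (R(L) = (L + 0)*(L + 2*L) = L*(3*L) = 3*L**2)
(17 + 13)*R(-6) = (17 + 13)*(3*(-6)**2) = 30*(3*36) = 30*108 = 3240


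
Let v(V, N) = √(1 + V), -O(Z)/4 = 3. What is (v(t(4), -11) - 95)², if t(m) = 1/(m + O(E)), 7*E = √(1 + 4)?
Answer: (380 - √14)²/16 ≈ 8848.1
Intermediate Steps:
E = √5/7 (E = √(1 + 4)/7 = √5/7 ≈ 0.31944)
O(Z) = -12 (O(Z) = -4*3 = -12)
t(m) = 1/(-12 + m) (t(m) = 1/(m - 12) = 1/(-12 + m))
(v(t(4), -11) - 95)² = (√(1 + 1/(-12 + 4)) - 95)² = (√(1 + 1/(-8)) - 95)² = (√(1 - ⅛) - 95)² = (√(7/8) - 95)² = (√14/4 - 95)² = (-95 + √14/4)²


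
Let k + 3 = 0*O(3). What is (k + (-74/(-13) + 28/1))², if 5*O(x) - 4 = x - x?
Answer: 159201/169 ≈ 942.02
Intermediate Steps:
O(x) = ⅘ (O(x) = ⅘ + (x - x)/5 = ⅘ + (⅕)*0 = ⅘ + 0 = ⅘)
k = -3 (k = -3 + 0*(⅘) = -3 + 0 = -3)
(k + (-74/(-13) + 28/1))² = (-3 + (-74/(-13) + 28/1))² = (-3 + (-74*(-1/13) + 28*1))² = (-3 + (74/13 + 28))² = (-3 + 438/13)² = (399/13)² = 159201/169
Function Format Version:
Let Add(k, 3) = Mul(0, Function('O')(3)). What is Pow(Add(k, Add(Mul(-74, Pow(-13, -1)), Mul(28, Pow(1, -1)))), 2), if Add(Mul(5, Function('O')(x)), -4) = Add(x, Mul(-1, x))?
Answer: Rational(159201, 169) ≈ 942.02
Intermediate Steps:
Function('O')(x) = Rational(4, 5) (Function('O')(x) = Add(Rational(4, 5), Mul(Rational(1, 5), Add(x, Mul(-1, x)))) = Add(Rational(4, 5), Mul(Rational(1, 5), 0)) = Add(Rational(4, 5), 0) = Rational(4, 5))
k = -3 (k = Add(-3, Mul(0, Rational(4, 5))) = Add(-3, 0) = -3)
Pow(Add(k, Add(Mul(-74, Pow(-13, -1)), Mul(28, Pow(1, -1)))), 2) = Pow(Add(-3, Add(Mul(-74, Pow(-13, -1)), Mul(28, Pow(1, -1)))), 2) = Pow(Add(-3, Add(Mul(-74, Rational(-1, 13)), Mul(28, 1))), 2) = Pow(Add(-3, Add(Rational(74, 13), 28)), 2) = Pow(Add(-3, Rational(438, 13)), 2) = Pow(Rational(399, 13), 2) = Rational(159201, 169)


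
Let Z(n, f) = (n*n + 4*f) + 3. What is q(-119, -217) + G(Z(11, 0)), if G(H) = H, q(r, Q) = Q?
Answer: -93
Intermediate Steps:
Z(n, f) = 3 + n**2 + 4*f (Z(n, f) = (n**2 + 4*f) + 3 = 3 + n**2 + 4*f)
q(-119, -217) + G(Z(11, 0)) = -217 + (3 + 11**2 + 4*0) = -217 + (3 + 121 + 0) = -217 + 124 = -93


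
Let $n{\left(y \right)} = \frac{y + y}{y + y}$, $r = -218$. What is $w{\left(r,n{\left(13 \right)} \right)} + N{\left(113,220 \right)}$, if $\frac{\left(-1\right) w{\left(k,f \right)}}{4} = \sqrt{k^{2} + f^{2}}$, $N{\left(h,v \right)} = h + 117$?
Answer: $230 - 20 \sqrt{1901} \approx -642.01$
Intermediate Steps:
$N{\left(h,v \right)} = 117 + h$
$n{\left(y \right)} = 1$ ($n{\left(y \right)} = \frac{2 y}{2 y} = 2 y \frac{1}{2 y} = 1$)
$w{\left(k,f \right)} = - 4 \sqrt{f^{2} + k^{2}}$ ($w{\left(k,f \right)} = - 4 \sqrt{k^{2} + f^{2}} = - 4 \sqrt{f^{2} + k^{2}}$)
$w{\left(r,n{\left(13 \right)} \right)} + N{\left(113,220 \right)} = - 4 \sqrt{1^{2} + \left(-218\right)^{2}} + \left(117 + 113\right) = - 4 \sqrt{1 + 47524} + 230 = - 4 \sqrt{47525} + 230 = - 4 \cdot 5 \sqrt{1901} + 230 = - 20 \sqrt{1901} + 230 = 230 - 20 \sqrt{1901}$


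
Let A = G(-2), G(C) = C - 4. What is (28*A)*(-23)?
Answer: 3864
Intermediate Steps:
G(C) = -4 + C
A = -6 (A = -4 - 2 = -6)
(28*A)*(-23) = (28*(-6))*(-23) = -168*(-23) = 3864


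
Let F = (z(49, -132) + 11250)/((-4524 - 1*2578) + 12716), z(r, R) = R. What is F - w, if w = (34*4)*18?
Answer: -6865977/2807 ≈ -2446.0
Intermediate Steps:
w = 2448 (w = 136*18 = 2448)
F = 5559/2807 (F = (-132 + 11250)/((-4524 - 1*2578) + 12716) = 11118/((-4524 - 2578) + 12716) = 11118/(-7102 + 12716) = 11118/5614 = 11118*(1/5614) = 5559/2807 ≈ 1.9804)
F - w = 5559/2807 - 1*2448 = 5559/2807 - 2448 = -6865977/2807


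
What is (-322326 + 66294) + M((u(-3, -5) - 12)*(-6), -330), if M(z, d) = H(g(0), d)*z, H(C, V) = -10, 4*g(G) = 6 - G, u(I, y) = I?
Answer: -256932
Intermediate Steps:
g(G) = 3/2 - G/4 (g(G) = (6 - G)/4 = 3/2 - G/4)
M(z, d) = -10*z
(-322326 + 66294) + M((u(-3, -5) - 12)*(-6), -330) = (-322326 + 66294) - 10*(-3 - 12)*(-6) = -256032 - (-150)*(-6) = -256032 - 10*90 = -256032 - 900 = -256932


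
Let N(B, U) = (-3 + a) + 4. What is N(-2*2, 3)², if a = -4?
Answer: 9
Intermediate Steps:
N(B, U) = -3 (N(B, U) = (-3 - 4) + 4 = -7 + 4 = -3)
N(-2*2, 3)² = (-3)² = 9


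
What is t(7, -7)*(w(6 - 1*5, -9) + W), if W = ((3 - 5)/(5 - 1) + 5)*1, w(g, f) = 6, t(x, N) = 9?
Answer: 189/2 ≈ 94.500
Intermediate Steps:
W = 9/2 (W = (-2/4 + 5)*1 = (-2*¼ + 5)*1 = (-½ + 5)*1 = (9/2)*1 = 9/2 ≈ 4.5000)
t(7, -7)*(w(6 - 1*5, -9) + W) = 9*(6 + 9/2) = 9*(21/2) = 189/2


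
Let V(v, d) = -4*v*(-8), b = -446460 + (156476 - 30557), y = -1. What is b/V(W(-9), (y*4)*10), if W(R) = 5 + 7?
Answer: -106847/128 ≈ -834.74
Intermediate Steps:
W(R) = 12
b = -320541 (b = -446460 + 125919 = -320541)
V(v, d) = 32*v
b/V(W(-9), (y*4)*10) = -320541/(32*12) = -320541/384 = -320541*1/384 = -106847/128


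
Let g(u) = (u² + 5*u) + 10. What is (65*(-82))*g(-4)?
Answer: -31980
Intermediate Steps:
g(u) = 10 + u² + 5*u
(65*(-82))*g(-4) = (65*(-82))*(10 + (-4)² + 5*(-4)) = -5330*(10 + 16 - 20) = -5330*6 = -31980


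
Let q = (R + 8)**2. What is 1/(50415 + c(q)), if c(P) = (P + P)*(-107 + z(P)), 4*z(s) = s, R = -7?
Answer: 2/100403 ≈ 1.9920e-5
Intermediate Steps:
z(s) = s/4
q = 1 (q = (-7 + 8)**2 = 1**2 = 1)
c(P) = 2*P*(-107 + P/4) (c(P) = (P + P)*(-107 + P/4) = (2*P)*(-107 + P/4) = 2*P*(-107 + P/4))
1/(50415 + c(q)) = 1/(50415 + (1/2)*1*(-428 + 1)) = 1/(50415 + (1/2)*1*(-427)) = 1/(50415 - 427/2) = 1/(100403/2) = 2/100403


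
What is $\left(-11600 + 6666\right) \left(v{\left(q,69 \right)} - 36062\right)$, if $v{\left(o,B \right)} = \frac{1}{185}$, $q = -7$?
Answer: $\frac{32917028046}{185} \approx 1.7793 \cdot 10^{8}$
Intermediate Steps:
$v{\left(o,B \right)} = \frac{1}{185}$
$\left(-11600 + 6666\right) \left(v{\left(q,69 \right)} - 36062\right) = \left(-11600 + 6666\right) \left(\frac{1}{185} - 36062\right) = \left(-4934\right) \left(- \frac{6671469}{185}\right) = \frac{32917028046}{185}$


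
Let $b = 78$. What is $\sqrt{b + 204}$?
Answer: $\sqrt{282} \approx 16.793$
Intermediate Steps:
$\sqrt{b + 204} = \sqrt{78 + 204} = \sqrt{282}$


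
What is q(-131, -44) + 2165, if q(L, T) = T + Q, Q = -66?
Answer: 2055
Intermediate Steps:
q(L, T) = -66 + T (q(L, T) = T - 66 = -66 + T)
q(-131, -44) + 2165 = (-66 - 44) + 2165 = -110 + 2165 = 2055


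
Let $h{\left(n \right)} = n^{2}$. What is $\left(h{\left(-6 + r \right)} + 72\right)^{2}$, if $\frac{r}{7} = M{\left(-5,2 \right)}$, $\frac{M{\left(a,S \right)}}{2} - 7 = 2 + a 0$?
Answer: $209438784$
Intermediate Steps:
$M{\left(a,S \right)} = 18$ ($M{\left(a,S \right)} = 14 + 2 \left(2 + a 0\right) = 14 + 2 \left(2 + 0\right) = 14 + 2 \cdot 2 = 14 + 4 = 18$)
$r = 126$ ($r = 7 \cdot 18 = 126$)
$\left(h{\left(-6 + r \right)} + 72\right)^{2} = \left(\left(-6 + 126\right)^{2} + 72\right)^{2} = \left(120^{2} + 72\right)^{2} = \left(14400 + 72\right)^{2} = 14472^{2} = 209438784$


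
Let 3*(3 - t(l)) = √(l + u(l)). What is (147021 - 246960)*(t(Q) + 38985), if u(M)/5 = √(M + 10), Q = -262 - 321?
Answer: -3896421732 + 33313*√(-583 + 5*I*√573) ≈ -3.8963e+9 + 8.0854e+5*I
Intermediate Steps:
Q = -583
u(M) = 5*√(10 + M) (u(M) = 5*√(M + 10) = 5*√(10 + M))
t(l) = 3 - √(l + 5*√(10 + l))/3
(147021 - 246960)*(t(Q) + 38985) = (147021 - 246960)*((3 - √(-583 + 5*√(10 - 583))/3) + 38985) = -99939*((3 - √(-583 + 5*√(-573))/3) + 38985) = -99939*((3 - √(-583 + 5*(I*√573))/3) + 38985) = -99939*((3 - √(-583 + 5*I*√573)/3) + 38985) = -99939*(38988 - √(-583 + 5*I*√573)/3) = -3896421732 + 33313*√(-583 + 5*I*√573)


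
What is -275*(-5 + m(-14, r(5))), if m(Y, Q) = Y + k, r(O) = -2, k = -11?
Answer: 8250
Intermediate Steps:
m(Y, Q) = -11 + Y (m(Y, Q) = Y - 11 = -11 + Y)
-275*(-5 + m(-14, r(5))) = -275*(-5 + (-11 - 14)) = -275*(-5 - 25) = -275*(-30) = 8250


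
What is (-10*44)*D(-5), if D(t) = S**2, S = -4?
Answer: -7040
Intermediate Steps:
D(t) = 16 (D(t) = (-4)**2 = 16)
(-10*44)*D(-5) = -10*44*16 = -440*16 = -7040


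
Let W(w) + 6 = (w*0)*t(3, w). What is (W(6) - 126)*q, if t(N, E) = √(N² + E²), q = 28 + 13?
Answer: -5412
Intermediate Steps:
q = 41
t(N, E) = √(E² + N²)
W(w) = -6 (W(w) = -6 + (w*0)*√(w² + 3²) = -6 + 0*√(w² + 9) = -6 + 0*√(9 + w²) = -6 + 0 = -6)
(W(6) - 126)*q = (-6 - 126)*41 = -132*41 = -5412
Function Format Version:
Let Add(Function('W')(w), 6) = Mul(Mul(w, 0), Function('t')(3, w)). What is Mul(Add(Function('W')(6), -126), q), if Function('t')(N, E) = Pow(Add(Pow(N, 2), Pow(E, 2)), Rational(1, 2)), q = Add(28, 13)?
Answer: -5412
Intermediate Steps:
q = 41
Function('t')(N, E) = Pow(Add(Pow(E, 2), Pow(N, 2)), Rational(1, 2))
Function('W')(w) = -6 (Function('W')(w) = Add(-6, Mul(Mul(w, 0), Pow(Add(Pow(w, 2), Pow(3, 2)), Rational(1, 2)))) = Add(-6, Mul(0, Pow(Add(Pow(w, 2), 9), Rational(1, 2)))) = Add(-6, Mul(0, Pow(Add(9, Pow(w, 2)), Rational(1, 2)))) = Add(-6, 0) = -6)
Mul(Add(Function('W')(6), -126), q) = Mul(Add(-6, -126), 41) = Mul(-132, 41) = -5412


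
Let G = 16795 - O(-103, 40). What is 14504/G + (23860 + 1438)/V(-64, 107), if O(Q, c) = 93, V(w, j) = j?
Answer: 30291366/127651 ≈ 237.30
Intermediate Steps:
G = 16702 (G = 16795 - 1*93 = 16795 - 93 = 16702)
14504/G + (23860 + 1438)/V(-64, 107) = 14504/16702 + (23860 + 1438)/107 = 14504*(1/16702) + 25298*(1/107) = 1036/1193 + 25298/107 = 30291366/127651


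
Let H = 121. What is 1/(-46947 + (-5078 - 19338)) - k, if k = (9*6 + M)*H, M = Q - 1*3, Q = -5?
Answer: -397206459/71363 ≈ -5566.0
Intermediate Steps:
M = -8 (M = -5 - 1*3 = -5 - 3 = -8)
k = 5566 (k = (9*6 - 8)*121 = (54 - 8)*121 = 46*121 = 5566)
1/(-46947 + (-5078 - 19338)) - k = 1/(-46947 + (-5078 - 19338)) - 1*5566 = 1/(-46947 - 24416) - 5566 = 1/(-71363) - 5566 = -1/71363 - 5566 = -397206459/71363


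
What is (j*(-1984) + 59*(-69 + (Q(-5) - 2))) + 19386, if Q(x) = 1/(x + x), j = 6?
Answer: 32871/10 ≈ 3287.1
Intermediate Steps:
Q(x) = 1/(2*x)
(j*(-1984) + 59*(-69 + (Q(-5) - 2))) + 19386 = (6*(-1984) + 59*(-69 + ((1/2)/(-5) - 2))) + 19386 = (-11904 + 59*(-69 + ((1/2)*(-1/5) - 2))) + 19386 = (-11904 + 59*(-69 + (-1/10 - 2))) + 19386 = (-11904 + 59*(-69 - 21/10)) + 19386 = (-11904 + 59*(-711/10)) + 19386 = (-11904 - 41949/10) + 19386 = -160989/10 + 19386 = 32871/10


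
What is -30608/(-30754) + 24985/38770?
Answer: 195506085/119233258 ≈ 1.6397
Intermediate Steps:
-30608/(-30754) + 24985/38770 = -30608*(-1/30754) + 24985*(1/38770) = 15304/15377 + 4997/7754 = 195506085/119233258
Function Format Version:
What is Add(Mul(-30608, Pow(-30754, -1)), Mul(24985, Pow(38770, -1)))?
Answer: Rational(195506085, 119233258) ≈ 1.6397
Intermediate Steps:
Add(Mul(-30608, Pow(-30754, -1)), Mul(24985, Pow(38770, -1))) = Add(Mul(-30608, Rational(-1, 30754)), Mul(24985, Rational(1, 38770))) = Add(Rational(15304, 15377), Rational(4997, 7754)) = Rational(195506085, 119233258)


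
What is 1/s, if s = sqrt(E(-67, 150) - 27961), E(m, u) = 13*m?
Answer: -I*sqrt(1802)/7208 ≈ -0.0058893*I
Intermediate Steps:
s = 4*I*sqrt(1802) (s = sqrt(13*(-67) - 27961) = sqrt(-871 - 27961) = sqrt(-28832) = 4*I*sqrt(1802) ≈ 169.8*I)
1/s = 1/(4*I*sqrt(1802)) = -I*sqrt(1802)/7208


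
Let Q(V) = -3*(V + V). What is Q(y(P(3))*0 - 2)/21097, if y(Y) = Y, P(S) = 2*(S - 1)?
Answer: 12/21097 ≈ 0.00056880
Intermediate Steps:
P(S) = -2 + 2*S (P(S) = 2*(-1 + S) = -2 + 2*S)
Q(V) = -6*V
Q(y(P(3))*0 - 2)/21097 = -6*((-2 + 2*3)*0 - 2)/21097 = -6*((-2 + 6)*0 - 2)*(1/21097) = -6*(4*0 - 2)*(1/21097) = -6*(0 - 2)*(1/21097) = -6*(-2)*(1/21097) = 12*(1/21097) = 12/21097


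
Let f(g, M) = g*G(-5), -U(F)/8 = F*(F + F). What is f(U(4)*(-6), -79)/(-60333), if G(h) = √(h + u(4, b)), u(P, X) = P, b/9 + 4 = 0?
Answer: -512*I/20111 ≈ -0.025459*I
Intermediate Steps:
b = -36 (b = -36 + 9*0 = -36 + 0 = -36)
U(F) = -16*F² (U(F) = -8*F*(F + F) = -8*F*2*F = -16*F²)
G(h) = √(4 + h) (G(h) = √(h + 4) = √(4 + h))
f(g, M) = I*g (f(g, M) = g*√(4 - 5) = g*√(-1) = g*I = I*g)
f(U(4)*(-6), -79)/(-60333) = (I*(-16*4²*(-6)))/(-60333) = (I*(-16*16*(-6)))*(-1/60333) = (I*(-256*(-6)))*(-1/60333) = (I*1536)*(-1/60333) = (1536*I)*(-1/60333) = -512*I/20111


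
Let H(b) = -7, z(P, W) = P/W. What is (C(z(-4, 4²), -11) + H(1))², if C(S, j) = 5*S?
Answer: 1089/16 ≈ 68.063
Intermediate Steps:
(C(z(-4, 4²), -11) + H(1))² = (5*(-4/(4²)) - 7)² = (5*(-4/16) - 7)² = (5*(-4*1/16) - 7)² = (5*(-¼) - 7)² = (-5/4 - 7)² = (-33/4)² = 1089/16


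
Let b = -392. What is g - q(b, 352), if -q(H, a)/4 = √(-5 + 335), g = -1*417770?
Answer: -417770 + 4*√330 ≈ -4.1770e+5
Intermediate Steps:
g = -417770
q(H, a) = -4*√330 (q(H, a) = -4*√(-5 + 335) = -4*√330)
g - q(b, 352) = -417770 - (-4)*√330 = -417770 + 4*√330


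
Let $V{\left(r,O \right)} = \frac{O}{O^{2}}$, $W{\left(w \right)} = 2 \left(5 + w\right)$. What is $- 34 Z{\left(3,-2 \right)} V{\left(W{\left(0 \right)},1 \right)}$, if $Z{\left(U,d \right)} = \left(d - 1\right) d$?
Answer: $-204$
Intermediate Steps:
$W{\left(w \right)} = 10 + 2 w$
$V{\left(r,O \right)} = \frac{1}{O}$ ($V{\left(r,O \right)} = \frac{O}{O^{2}} = \frac{1}{O}$)
$Z{\left(U,d \right)} = d \left(-1 + d\right)$ ($Z{\left(U,d \right)} = \left(-1 + d\right) d = d \left(-1 + d\right)$)
$- 34 Z{\left(3,-2 \right)} V{\left(W{\left(0 \right)},1 \right)} = \frac{\left(-34\right) \left(- 2 \left(-1 - 2\right)\right)}{1} = - 34 \left(\left(-2\right) \left(-3\right)\right) 1 = \left(-34\right) 6 \cdot 1 = \left(-204\right) 1 = -204$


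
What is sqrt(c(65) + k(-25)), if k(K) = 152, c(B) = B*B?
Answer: sqrt(4377) ≈ 66.159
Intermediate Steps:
c(B) = B**2
sqrt(c(65) + k(-25)) = sqrt(65**2 + 152) = sqrt(4225 + 152) = sqrt(4377)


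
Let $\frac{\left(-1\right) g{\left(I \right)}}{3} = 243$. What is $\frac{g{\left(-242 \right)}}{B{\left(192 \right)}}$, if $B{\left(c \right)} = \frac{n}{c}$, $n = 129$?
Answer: $- \frac{46656}{43} \approx -1085.0$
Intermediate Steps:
$g{\left(I \right)} = -729$ ($g{\left(I \right)} = \left(-3\right) 243 = -729$)
$B{\left(c \right)} = \frac{129}{c}$
$\frac{g{\left(-242 \right)}}{B{\left(192 \right)}} = - \frac{729}{129 \cdot \frac{1}{192}} = - \frac{729}{\frac{43}{64}} = \left(-729\right) \frac{64}{43} = - \frac{46656}{43}$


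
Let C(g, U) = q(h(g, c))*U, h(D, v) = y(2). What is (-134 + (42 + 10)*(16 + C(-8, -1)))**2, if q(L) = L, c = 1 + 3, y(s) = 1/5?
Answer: 11819844/25 ≈ 4.7279e+5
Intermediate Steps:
y(s) = 1/5
c = 4
h(D, v) = 1/5
C(g, U) = U/5
(-134 + (42 + 10)*(16 + C(-8, -1)))**2 = (-134 + (42 + 10)*(16 + (1/5)*(-1)))**2 = (-134 + 52*(16 - 1/5))**2 = (-134 + 52*(79/5))**2 = (-134 + 4108/5)**2 = (3438/5)**2 = 11819844/25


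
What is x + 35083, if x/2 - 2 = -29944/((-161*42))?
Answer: 118659091/3381 ≈ 35096.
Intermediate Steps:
x = 43468/3381 (x = 4 + 2*(-29944/((-161*42))) = 4 + 2*(-29944/(-6762)) = 4 + 2*(-29944*(-1/6762)) = 4 + 2*(14972/3381) = 4 + 29944/3381 = 43468/3381 ≈ 12.857)
x + 35083 = 43468/3381 + 35083 = 118659091/3381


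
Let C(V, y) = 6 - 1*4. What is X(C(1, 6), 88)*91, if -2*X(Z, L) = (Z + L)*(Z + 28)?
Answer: -122850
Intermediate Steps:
C(V, y) = 2 (C(V, y) = 6 - 4 = 2)
X(Z, L) = -(28 + Z)*(L + Z)/2 (X(Z, L) = -(Z + L)*(Z + 28)/2 = -(L + Z)*(28 + Z)/2 = -(28 + Z)*(L + Z)/2)
X(C(1, 6), 88)*91 = (-14*88 - 14*2 - 1/2*2**2 - 1/2*88*2)*91 = (-1232 - 28 - 1/2*4 - 88)*91 = (-1232 - 28 - 2 - 88)*91 = -1350*91 = -122850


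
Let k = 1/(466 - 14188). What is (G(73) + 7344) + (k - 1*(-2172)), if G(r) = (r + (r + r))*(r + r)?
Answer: 569325779/13722 ≈ 41490.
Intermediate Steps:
k = -1/13722 (k = 1/(-13722) = -1/13722 ≈ -7.2876e-5)
G(r) = 6*r**2 (G(r) = (r + 2*r)*(2*r) = (3*r)*(2*r) = 6*r**2)
(G(73) + 7344) + (k - 1*(-2172)) = (6*73**2 + 7344) + (-1/13722 - 1*(-2172)) = (6*5329 + 7344) + (-1/13722 + 2172) = (31974 + 7344) + 29804183/13722 = 39318 + 29804183/13722 = 569325779/13722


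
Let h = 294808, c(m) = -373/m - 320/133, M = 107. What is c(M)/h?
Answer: -83849/4195412648 ≈ -1.9986e-5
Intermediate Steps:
c(m) = -320/133 - 373/m (c(m) = -373/m - 320*1/133 = -373/m - 320/133 = -320/133 - 373/m)
c(M)/h = (-320/133 - 373/107)/294808 = (-320/133 - 373*1/107)*(1/294808) = (-320/133 - 373/107)*(1/294808) = -83849/14231*1/294808 = -83849/4195412648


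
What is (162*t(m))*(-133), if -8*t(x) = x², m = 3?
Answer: 96957/4 ≈ 24239.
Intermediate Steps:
t(x) = -x²/8
(162*t(m))*(-133) = (162*(-⅛*3²))*(-133) = (162*(-⅛*9))*(-133) = (162*(-9/8))*(-133) = -729/4*(-133) = 96957/4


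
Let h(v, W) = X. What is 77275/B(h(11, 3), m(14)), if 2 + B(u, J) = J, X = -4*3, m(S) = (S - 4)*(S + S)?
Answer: 77275/278 ≈ 277.97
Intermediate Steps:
m(S) = 2*S*(-4 + S) (m(S) = (-4 + S)*(2*S) = 2*S*(-4 + S))
X = -12
h(v, W) = -12
B(u, J) = -2 + J
77275/B(h(11, 3), m(14)) = 77275/(-2 + 2*14*(-4 + 14)) = 77275/(-2 + 2*14*10) = 77275/(-2 + 280) = 77275/278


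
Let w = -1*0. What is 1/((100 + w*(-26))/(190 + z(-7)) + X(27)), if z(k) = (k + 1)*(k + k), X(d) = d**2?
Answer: 137/99923 ≈ 0.0013711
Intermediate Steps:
z(k) = 2*k*(1 + k) (z(k) = (1 + k)*(2*k) = 2*k*(1 + k))
w = 0
1/((100 + w*(-26))/(190 + z(-7)) + X(27)) = 1/((100 + 0*(-26))/(190 + 2*(-7)*(1 - 7)) + 27**2) = 1/((100 + 0)/(190 + 2*(-7)*(-6)) + 729) = 1/(100/(190 + 84) + 729) = 1/(100/274 + 729) = 1/(100*(1/274) + 729) = 1/(50/137 + 729) = 1/(99923/137) = 137/99923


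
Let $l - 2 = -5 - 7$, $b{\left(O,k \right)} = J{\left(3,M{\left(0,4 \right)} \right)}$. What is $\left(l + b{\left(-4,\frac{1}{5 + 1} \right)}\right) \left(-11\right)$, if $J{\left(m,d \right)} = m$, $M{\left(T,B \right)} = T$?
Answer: $77$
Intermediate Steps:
$b{\left(O,k \right)} = 3$
$l = -10$ ($l = 2 - 12 = -10$)
$\left(l + b{\left(-4,\frac{1}{5 + 1} \right)}\right) \left(-11\right) = \left(-10 + 3\right) \left(-11\right) = \left(-7\right) \left(-11\right) = 77$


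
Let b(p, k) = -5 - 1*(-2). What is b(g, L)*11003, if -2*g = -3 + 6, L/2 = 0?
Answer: -33009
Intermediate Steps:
L = 0 (L = 2*0 = 0)
g = -3/2 (g = -(-3 + 6)/2 = -½*3 = -3/2 ≈ -1.5000)
b(p, k) = -3 (b(p, k) = -5 + 2 = -3)
b(g, L)*11003 = -3*11003 = -33009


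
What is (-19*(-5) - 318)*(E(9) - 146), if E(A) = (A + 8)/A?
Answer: 289231/9 ≈ 32137.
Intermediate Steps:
E(A) = (8 + A)/A
(-19*(-5) - 318)*(E(9) - 146) = (-19*(-5) - 318)*((8 + 9)/9 - 146) = (95 - 318)*((⅑)*17 - 146) = -223*(17/9 - 146) = -223*(-1297/9) = 289231/9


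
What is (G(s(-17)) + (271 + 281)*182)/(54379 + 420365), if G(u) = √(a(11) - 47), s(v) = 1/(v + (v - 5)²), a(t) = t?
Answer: 4186/19781 + I/79124 ≈ 0.21162 + 1.2638e-5*I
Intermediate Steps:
s(v) = 1/(v + (-5 + v)²)
G(u) = 6*I (G(u) = √(11 - 47) = √(-36) = 6*I)
(G(s(-17)) + (271 + 281)*182)/(54379 + 420365) = (6*I + (271 + 281)*182)/(54379 + 420365) = (6*I + 552*182)/474744 = (6*I + 100464)*(1/474744) = (100464 + 6*I)*(1/474744) = 4186/19781 + I/79124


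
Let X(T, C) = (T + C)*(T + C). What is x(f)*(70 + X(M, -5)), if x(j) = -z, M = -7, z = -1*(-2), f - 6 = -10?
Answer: -428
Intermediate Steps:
f = -4 (f = 6 - 10 = -4)
z = 2
x(j) = -2 (x(j) = -1*2 = -2)
X(T, C) = (C + T)² (X(T, C) = (C + T)*(C + T) = (C + T)²)
x(f)*(70 + X(M, -5)) = -2*(70 + (-5 - 7)²) = -2*(70 + (-12)²) = -2*(70 + 144) = -2*214 = -428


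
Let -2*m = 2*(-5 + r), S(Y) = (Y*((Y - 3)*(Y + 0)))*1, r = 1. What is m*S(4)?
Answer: 64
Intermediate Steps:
S(Y) = Y²*(-3 + Y) (S(Y) = (Y*((-3 + Y)*Y))*1 = (Y*(Y*(-3 + Y)))*1 = (Y²*(-3 + Y))*1 = Y²*(-3 + Y))
m = 4 (m = -(-5 + 1) = -(-4) = -½*(-8) = 4)
m*S(4) = 4*(4²*(-3 + 4)) = 4*(16*1) = 4*16 = 64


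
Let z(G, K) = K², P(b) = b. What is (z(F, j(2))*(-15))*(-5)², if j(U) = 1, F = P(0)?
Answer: -375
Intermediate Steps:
F = 0
(z(F, j(2))*(-15))*(-5)² = (1²*(-15))*(-5)² = (1*(-15))*25 = -15*25 = -375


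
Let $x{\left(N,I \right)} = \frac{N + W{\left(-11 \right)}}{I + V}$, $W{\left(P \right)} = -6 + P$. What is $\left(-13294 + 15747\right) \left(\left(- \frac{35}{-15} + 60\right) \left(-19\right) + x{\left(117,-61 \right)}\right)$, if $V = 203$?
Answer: $- \frac{618433189}{213} \approx -2.9034 \cdot 10^{6}$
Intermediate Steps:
$x{\left(N,I \right)} = \frac{-17 + N}{203 + I}$ ($x{\left(N,I \right)} = \frac{N - 17}{I + 203} = \frac{N - 17}{203 + I} = \frac{-17 + N}{203 + I}$)
$\left(-13294 + 15747\right) \left(\left(- \frac{35}{-15} + 60\right) \left(-19\right) + x{\left(117,-61 \right)}\right) = \left(-13294 + 15747\right) \left(\left(- \frac{35}{-15} + 60\right) \left(-19\right) + \frac{-17 + 117}{203 - 61}\right) = 2453 \left(\left(\left(-35\right) \left(- \frac{1}{15}\right) + 60\right) \left(-19\right) + \frac{1}{142} \cdot 100\right) = 2453 \left(\left(\frac{7}{3} + 60\right) \left(-19\right) + \frac{1}{142} \cdot 100\right) = 2453 \left(\frac{187}{3} \left(-19\right) + \frac{50}{71}\right) = 2453 \left(- \frac{3553}{3} + \frac{50}{71}\right) = 2453 \left(- \frac{252113}{213}\right) = - \frac{618433189}{213}$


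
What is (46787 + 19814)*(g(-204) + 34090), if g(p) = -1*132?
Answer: 2261636758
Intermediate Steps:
g(p) = -132
(46787 + 19814)*(g(-204) + 34090) = (46787 + 19814)*(-132 + 34090) = 66601*33958 = 2261636758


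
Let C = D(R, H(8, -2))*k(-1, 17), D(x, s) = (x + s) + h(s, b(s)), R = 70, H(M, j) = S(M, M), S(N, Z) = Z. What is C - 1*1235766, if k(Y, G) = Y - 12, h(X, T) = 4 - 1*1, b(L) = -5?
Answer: -1236819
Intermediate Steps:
H(M, j) = M
h(X, T) = 3 (h(X, T) = 4 - 1 = 3)
k(Y, G) = -12 + Y
D(x, s) = 3 + s + x (D(x, s) = (x + s) + 3 = (s + x) + 3 = 3 + s + x)
C = -1053 (C = (3 + 8 + 70)*(-12 - 1) = 81*(-13) = -1053)
C - 1*1235766 = -1053 - 1*1235766 = -1053 - 1235766 = -1236819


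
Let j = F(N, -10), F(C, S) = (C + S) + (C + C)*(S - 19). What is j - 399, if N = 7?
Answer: -808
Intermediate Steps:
F(C, S) = C + S + 2*C*(-19 + S) (F(C, S) = (C + S) + (2*C)*(-19 + S) = (C + S) + 2*C*(-19 + S) = C + S + 2*C*(-19 + S))
j = -409 (j = -10 - 37*7 + 2*7*(-10) = -10 - 259 - 140 = -409)
j - 399 = -409 - 399 = -808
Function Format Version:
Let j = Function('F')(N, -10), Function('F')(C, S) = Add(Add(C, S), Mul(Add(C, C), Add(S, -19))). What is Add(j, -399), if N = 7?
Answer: -808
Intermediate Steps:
Function('F')(C, S) = Add(C, S, Mul(2, C, Add(-19, S))) (Function('F')(C, S) = Add(Add(C, S), Mul(Mul(2, C), Add(-19, S))) = Add(Add(C, S), Mul(2, C, Add(-19, S))) = Add(C, S, Mul(2, C, Add(-19, S))))
j = -409 (j = Add(-10, Mul(-37, 7), Mul(2, 7, -10)) = Add(-10, -259, -140) = -409)
Add(j, -399) = Add(-409, -399) = -808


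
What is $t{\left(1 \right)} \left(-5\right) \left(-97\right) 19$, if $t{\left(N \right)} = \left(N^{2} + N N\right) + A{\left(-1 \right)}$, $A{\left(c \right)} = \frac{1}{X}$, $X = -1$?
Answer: $9215$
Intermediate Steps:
$A{\left(c \right)} = -1$ ($A{\left(c \right)} = \frac{1}{-1} = -1$)
$t{\left(N \right)} = -1 + 2 N^{2}$ ($t{\left(N \right)} = \left(N^{2} + N N\right) - 1 = \left(N^{2} + N^{2}\right) - 1 = 2 N^{2} - 1 = -1 + 2 N^{2}$)
$t{\left(1 \right)} \left(-5\right) \left(-97\right) 19 = \left(-1 + 2 \cdot 1^{2}\right) \left(-5\right) \left(-97\right) 19 = \left(-1 + 2 \cdot 1\right) \left(-5\right) \left(-97\right) 19 = \left(-1 + 2\right) \left(-5\right) \left(-97\right) 19 = 1 \left(-5\right) \left(-97\right) 19 = \left(-5\right) \left(-97\right) 19 = 485 \cdot 19 = 9215$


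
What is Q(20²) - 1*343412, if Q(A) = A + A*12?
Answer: -338212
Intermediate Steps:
Q(A) = 13*A (Q(A) = A + 12*A = 13*A)
Q(20²) - 1*343412 = 13*20² - 1*343412 = 13*400 - 343412 = 5200 - 343412 = -338212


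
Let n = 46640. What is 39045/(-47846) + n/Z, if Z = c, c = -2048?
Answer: -72234425/3062144 ≈ -23.589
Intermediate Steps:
Z = -2048
39045/(-47846) + n/Z = 39045/(-47846) + 46640/(-2048) = 39045*(-1/47846) + 46640*(-1/2048) = -39045/47846 - 2915/128 = -72234425/3062144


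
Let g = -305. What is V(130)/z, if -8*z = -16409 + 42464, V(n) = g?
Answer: 488/5211 ≈ 0.093648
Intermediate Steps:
V(n) = -305
z = -26055/8 (z = -(-16409 + 42464)/8 = -⅛*26055 = -26055/8 ≈ -3256.9)
V(130)/z = -305/(-26055/8) = -305*(-8/26055) = 488/5211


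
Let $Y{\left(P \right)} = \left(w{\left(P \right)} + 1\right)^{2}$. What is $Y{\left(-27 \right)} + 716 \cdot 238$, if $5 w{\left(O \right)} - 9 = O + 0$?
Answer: $\frac{4260369}{25} \approx 1.7041 \cdot 10^{5}$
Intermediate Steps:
$w{\left(O \right)} = \frac{9}{5} + \frac{O}{5}$ ($w{\left(O \right)} = \frac{9}{5} + \frac{O + 0}{5} = \frac{9}{5} + \frac{O}{5}$)
$Y{\left(P \right)} = \left(\frac{14}{5} + \frac{P}{5}\right)^{2}$ ($Y{\left(P \right)} = \left(\left(\frac{9}{5} + \frac{P}{5}\right) + 1\right)^{2} = \left(\frac{14}{5} + \frac{P}{5}\right)^{2}$)
$Y{\left(-27 \right)} + 716 \cdot 238 = \frac{\left(14 - 27\right)^{2}}{25} + 716 \cdot 238 = \frac{\left(-13\right)^{2}}{25} + 170408 = \frac{1}{25} \cdot 169 + 170408 = \frac{169}{25} + 170408 = \frac{4260369}{25}$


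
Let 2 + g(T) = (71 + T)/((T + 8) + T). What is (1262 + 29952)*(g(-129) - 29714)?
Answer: -115943497794/125 ≈ -9.2755e+8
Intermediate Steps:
g(T) = -2 + (71 + T)/(8 + 2*T) (g(T) = -2 + (71 + T)/((T + 8) + T) = -2 + (71 + T)/((8 + T) + T) = -2 + (71 + T)/(8 + 2*T))
(1262 + 29952)*(g(-129) - 29714) = (1262 + 29952)*((55 - 3*(-129))/(2*(4 - 129)) - 29714) = 31214*((½)*(55 + 387)/(-125) - 29714) = 31214*((½)*(-1/125)*442 - 29714) = 31214*(-221/125 - 29714) = 31214*(-3714471/125) = -115943497794/125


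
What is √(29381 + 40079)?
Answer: 2*√17365 ≈ 263.55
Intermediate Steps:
√(29381 + 40079) = √69460 = 2*√17365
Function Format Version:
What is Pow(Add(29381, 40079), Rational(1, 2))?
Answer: Mul(2, Pow(17365, Rational(1, 2))) ≈ 263.55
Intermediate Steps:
Pow(Add(29381, 40079), Rational(1, 2)) = Pow(69460, Rational(1, 2)) = Mul(2, Pow(17365, Rational(1, 2)))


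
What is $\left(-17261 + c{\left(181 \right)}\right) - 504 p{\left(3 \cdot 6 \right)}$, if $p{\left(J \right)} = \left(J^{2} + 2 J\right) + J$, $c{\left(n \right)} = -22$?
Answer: $-207795$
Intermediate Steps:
$p{\left(J \right)} = J^{2} + 3 J$
$\left(-17261 + c{\left(181 \right)}\right) - 504 p{\left(3 \cdot 6 \right)} = \left(-17261 - 22\right) - 504 \cdot 3 \cdot 6 \left(3 + 3 \cdot 6\right) = -17283 - 504 \cdot 18 \left(3 + 18\right) = -17283 - 504 \cdot 18 \cdot 21 = -17283 - 190512 = -207795$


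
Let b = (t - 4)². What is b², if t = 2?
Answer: 16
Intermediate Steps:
b = 4 (b = (2 - 4)² = (-2)² = 4)
b² = 4² = 16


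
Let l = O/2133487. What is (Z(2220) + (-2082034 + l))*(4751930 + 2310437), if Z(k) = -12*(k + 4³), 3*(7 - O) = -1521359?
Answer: -95351839916721101194/6400461 ≈ -1.4898e+13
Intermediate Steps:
O = 1521380/3 (O = 7 - ⅓*(-1521359) = 7 + 1521359/3 = 1521380/3 ≈ 5.0713e+5)
l = 1521380/6400461 (l = (1521380/3)/2133487 = (1521380/3)*(1/2133487) = 1521380/6400461 ≈ 0.23770)
Z(k) = -768 - 12*k (Z(k) = -12*(k + 64) = -12*(64 + k) = -768 - 12*k)
(Z(2220) + (-2082034 + l))*(4751930 + 2310437) = ((-768 - 12*2220) + (-2082034 + 1521380/6400461))*(4751930 + 2310437) = ((-768 - 26640) - 13325975896294/6400461)*7062367 = (-27408 - 13325975896294/6400461)*7062367 = -13501399731382/6400461*7062367 = -95351839916721101194/6400461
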